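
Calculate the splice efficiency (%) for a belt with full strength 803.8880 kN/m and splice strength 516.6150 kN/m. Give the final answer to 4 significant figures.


Eff = 516.6150 / 803.8880 * 100
Eff = 64.26 %


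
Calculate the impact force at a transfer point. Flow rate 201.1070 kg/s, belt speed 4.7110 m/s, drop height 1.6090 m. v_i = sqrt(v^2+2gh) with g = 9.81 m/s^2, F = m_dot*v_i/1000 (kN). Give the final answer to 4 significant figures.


v_i = sqrt(4.7110^2 + 2*9.81*1.6090) = 7.33226 m/s
F = 201.1070 * 7.33226 / 1000
F = 1.475 kN


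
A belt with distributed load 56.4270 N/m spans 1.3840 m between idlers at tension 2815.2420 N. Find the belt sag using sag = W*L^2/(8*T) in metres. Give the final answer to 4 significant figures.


sag = 56.4270 * 1.3840^2 / (8 * 2815.2420)
sag = 0.004799 m


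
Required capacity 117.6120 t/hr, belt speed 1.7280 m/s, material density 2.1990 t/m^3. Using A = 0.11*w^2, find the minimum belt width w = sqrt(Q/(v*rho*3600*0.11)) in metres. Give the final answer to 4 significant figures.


A_req = 117.6120 / (1.7280 * 2.1990 * 3600) = 0.00859766 m^2
w = sqrt(0.00859766 / 0.11)
w = 0.2796 m


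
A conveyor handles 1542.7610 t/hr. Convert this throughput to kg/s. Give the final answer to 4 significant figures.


m_dot = 1542.7610 * 1000 / 3600
m_dot = 428.5 kg/s


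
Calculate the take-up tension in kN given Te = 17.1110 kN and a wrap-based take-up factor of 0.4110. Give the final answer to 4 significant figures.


T_tu = 17.1110 * 0.4110
T_tu = 7.033 kN


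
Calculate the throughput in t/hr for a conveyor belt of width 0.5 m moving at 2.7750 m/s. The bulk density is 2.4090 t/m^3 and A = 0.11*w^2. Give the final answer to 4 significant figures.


A = 0.11 * 0.5^2 = 0.0275 m^2
C = 0.0275 * 2.7750 * 2.4090 * 3600
C = 661.8 t/hr


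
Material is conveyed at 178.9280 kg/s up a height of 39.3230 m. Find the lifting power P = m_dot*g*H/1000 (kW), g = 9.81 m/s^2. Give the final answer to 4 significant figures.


P = 178.9280 * 9.81 * 39.3230 / 1000
P = 69.02 kW


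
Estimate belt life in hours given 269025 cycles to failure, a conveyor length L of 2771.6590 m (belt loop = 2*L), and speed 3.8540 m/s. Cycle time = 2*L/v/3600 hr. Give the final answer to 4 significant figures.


cycle_time = 2 * 2771.6590 / 3.8540 / 3600 = 0.399536 hr
life = 269025 * 0.399536 = 107500 hours


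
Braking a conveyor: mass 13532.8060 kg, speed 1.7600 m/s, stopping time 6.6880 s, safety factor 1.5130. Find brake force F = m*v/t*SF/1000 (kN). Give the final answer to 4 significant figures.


F = 13532.8060 * 1.7600 / 6.6880 * 1.5130 / 1000
F = 5.388 kN


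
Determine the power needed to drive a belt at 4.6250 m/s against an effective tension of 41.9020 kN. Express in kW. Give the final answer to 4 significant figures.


P = Te * v = 41.9020 * 4.6250
P = 193.8 kW


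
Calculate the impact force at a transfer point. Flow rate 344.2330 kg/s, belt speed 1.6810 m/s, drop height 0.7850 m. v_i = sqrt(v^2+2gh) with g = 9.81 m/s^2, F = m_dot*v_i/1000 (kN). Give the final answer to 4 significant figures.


v_i = sqrt(1.6810^2 + 2*9.81*0.7850) = 4.26936 m/s
F = 344.2330 * 4.26936 / 1000
F = 1.470 kN


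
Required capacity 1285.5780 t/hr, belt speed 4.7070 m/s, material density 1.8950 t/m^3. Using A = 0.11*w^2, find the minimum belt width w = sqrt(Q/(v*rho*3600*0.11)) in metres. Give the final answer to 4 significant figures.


A_req = 1285.5780 / (4.7070 * 1.8950 * 3600) = 0.0400352 m^2
w = sqrt(0.0400352 / 0.11)
w = 0.6033 m


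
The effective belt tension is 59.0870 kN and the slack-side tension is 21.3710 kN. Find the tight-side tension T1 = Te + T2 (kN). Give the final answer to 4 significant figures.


T1 = Te + T2 = 59.0870 + 21.3710
T1 = 80.46 kN


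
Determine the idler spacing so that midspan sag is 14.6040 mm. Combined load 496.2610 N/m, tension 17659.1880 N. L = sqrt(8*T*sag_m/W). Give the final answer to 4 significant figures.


sag = 14.6040/1000 = 0.014604 m
L = sqrt(8 * 17659.1880 * 0.014604 / 496.2610)
L = 2.039 m


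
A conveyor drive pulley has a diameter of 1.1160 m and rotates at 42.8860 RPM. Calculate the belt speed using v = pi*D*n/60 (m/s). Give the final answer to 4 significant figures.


v = pi * 1.1160 * 42.8860 / 60
v = 2.506 m/s


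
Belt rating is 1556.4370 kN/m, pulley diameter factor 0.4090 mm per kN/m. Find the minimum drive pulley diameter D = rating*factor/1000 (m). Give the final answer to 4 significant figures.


D = 1556.4370 * 0.4090 / 1000
D = 0.6366 m


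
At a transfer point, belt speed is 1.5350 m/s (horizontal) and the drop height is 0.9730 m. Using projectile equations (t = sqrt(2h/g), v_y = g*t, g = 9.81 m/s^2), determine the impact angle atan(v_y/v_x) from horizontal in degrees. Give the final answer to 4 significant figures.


t = sqrt(2*0.9730/9.81) = 0.445386 s
v_y = 9.81 * 0.445386 = 4.36924 m/s
angle = atan(4.36924 / 1.5350) = 70.64 deg


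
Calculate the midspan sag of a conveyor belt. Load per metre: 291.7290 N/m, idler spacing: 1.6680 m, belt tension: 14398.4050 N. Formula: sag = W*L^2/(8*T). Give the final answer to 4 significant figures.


sag = 291.7290 * 1.6680^2 / (8 * 14398.4050)
sag = 0.007046 m


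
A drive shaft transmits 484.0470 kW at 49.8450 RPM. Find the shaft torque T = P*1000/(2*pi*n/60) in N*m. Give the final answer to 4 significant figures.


omega = 2*pi*49.8450/60 = 5.21976 rad/s
T = 484.0470*1000 / 5.21976
T = 92730 N*m


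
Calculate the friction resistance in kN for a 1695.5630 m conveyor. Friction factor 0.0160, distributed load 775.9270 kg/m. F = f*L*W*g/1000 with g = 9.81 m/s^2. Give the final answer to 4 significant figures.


F = 0.0160 * 1695.5630 * 775.9270 * 9.81 / 1000
F = 206.5 kN


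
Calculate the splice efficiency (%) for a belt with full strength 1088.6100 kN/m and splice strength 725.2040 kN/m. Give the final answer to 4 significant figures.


Eff = 725.2040 / 1088.6100 * 100
Eff = 66.62 %


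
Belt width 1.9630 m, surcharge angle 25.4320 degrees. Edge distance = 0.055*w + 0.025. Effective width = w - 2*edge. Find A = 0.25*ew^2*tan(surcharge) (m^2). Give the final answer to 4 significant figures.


edge = 0.055*1.9630 + 0.025 = 0.132965 m
ew = 1.9630 - 2*0.132965 = 1.69707 m
A = 0.25 * 1.69707^2 * tan(25.4320 deg)
A = 0.3424 m^2


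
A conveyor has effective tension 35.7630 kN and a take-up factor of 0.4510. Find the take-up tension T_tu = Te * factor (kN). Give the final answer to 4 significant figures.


T_tu = 35.7630 * 0.4510
T_tu = 16.13 kN


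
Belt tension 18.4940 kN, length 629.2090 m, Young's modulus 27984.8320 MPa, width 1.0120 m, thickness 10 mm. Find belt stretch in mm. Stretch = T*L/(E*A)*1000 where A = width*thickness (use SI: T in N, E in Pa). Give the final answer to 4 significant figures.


A = 1.0120 * 0.01 = 0.01012 m^2
Stretch = 18.4940*1000 * 629.2090 / (27984.8320e6 * 0.01012) * 1000
Stretch = 41.09 mm


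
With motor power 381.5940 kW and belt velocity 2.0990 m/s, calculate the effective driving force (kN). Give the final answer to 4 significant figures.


Te = P / v = 381.5940 / 2.0990
Te = 181.8 kN


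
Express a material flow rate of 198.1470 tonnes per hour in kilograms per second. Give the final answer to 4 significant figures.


m_dot = 198.1470 * 1000 / 3600
m_dot = 55.04 kg/s


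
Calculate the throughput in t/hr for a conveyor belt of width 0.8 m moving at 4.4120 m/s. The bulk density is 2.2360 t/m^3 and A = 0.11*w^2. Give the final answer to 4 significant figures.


A = 0.11 * 0.8^2 = 0.0704 m^2
C = 0.0704 * 4.4120 * 2.2360 * 3600
C = 2500 t/hr


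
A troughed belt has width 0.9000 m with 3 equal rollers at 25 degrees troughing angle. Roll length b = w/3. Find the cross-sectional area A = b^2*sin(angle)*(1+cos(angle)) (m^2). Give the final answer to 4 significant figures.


b = 0.9000/3 = 0.3 m
A = 0.3^2 * sin(25 deg) * (1 + cos(25 deg))
A = 0.07251 m^2


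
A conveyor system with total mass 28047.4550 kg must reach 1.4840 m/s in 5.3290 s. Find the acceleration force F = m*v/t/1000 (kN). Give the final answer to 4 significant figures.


F = 28047.4550 * 1.4840 / 5.3290 / 1000
F = 7.811 kN


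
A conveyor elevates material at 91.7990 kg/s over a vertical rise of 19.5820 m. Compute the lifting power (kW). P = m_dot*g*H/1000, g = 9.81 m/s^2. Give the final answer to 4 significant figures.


P = 91.7990 * 9.81 * 19.5820 / 1000
P = 17.63 kW


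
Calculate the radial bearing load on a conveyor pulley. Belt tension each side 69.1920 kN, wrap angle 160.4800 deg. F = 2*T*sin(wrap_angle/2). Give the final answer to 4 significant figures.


F = 2 * 69.1920 * sin(160.4800/2 deg)
F = 136.4 kN


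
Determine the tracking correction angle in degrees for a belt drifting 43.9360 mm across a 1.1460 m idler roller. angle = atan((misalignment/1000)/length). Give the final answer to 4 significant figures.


misalign_m = 43.9360 / 1000 = 0.043936 m
angle = atan(0.043936 / 1.1460)
angle = 2.196 deg


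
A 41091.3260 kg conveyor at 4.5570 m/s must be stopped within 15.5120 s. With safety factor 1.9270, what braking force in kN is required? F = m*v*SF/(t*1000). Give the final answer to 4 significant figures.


F = 41091.3260 * 4.5570 / 15.5120 * 1.9270 / 1000
F = 23.26 kN


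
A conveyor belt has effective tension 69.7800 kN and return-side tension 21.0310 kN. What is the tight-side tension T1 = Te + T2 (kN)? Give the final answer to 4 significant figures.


T1 = Te + T2 = 69.7800 + 21.0310
T1 = 90.81 kN


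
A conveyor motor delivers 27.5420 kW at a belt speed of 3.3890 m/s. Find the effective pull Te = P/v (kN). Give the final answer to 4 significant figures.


Te = P / v = 27.5420 / 3.3890
Te = 8.127 kN


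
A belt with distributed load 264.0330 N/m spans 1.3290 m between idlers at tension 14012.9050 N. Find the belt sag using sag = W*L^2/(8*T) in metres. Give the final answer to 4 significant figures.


sag = 264.0330 * 1.3290^2 / (8 * 14012.9050)
sag = 0.004160 m


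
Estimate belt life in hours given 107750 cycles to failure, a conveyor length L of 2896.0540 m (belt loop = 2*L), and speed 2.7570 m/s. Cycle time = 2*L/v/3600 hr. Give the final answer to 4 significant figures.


cycle_time = 2 * 2896.0540 / 2.7570 / 3600 = 0.583576 hr
life = 107750 * 0.583576 = 62880 hours


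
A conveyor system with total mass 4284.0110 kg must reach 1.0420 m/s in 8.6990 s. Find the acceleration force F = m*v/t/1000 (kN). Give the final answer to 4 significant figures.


F = 4284.0110 * 1.0420 / 8.6990 / 1000
F = 0.5132 kN


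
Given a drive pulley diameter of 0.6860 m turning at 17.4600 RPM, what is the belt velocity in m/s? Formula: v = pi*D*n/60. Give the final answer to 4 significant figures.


v = pi * 0.6860 * 17.4600 / 60
v = 0.6271 m/s


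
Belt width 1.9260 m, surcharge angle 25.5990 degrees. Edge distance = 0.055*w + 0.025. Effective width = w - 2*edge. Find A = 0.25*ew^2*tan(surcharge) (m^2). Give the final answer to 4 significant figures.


edge = 0.055*1.9260 + 0.025 = 0.13093 m
ew = 1.9260 - 2*0.13093 = 1.66414 m
A = 0.25 * 1.66414^2 * tan(25.5990 deg)
A = 0.3317 m^2


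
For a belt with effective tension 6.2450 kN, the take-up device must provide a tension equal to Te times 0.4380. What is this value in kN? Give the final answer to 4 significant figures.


T_tu = 6.2450 * 0.4380
T_tu = 2.735 kN


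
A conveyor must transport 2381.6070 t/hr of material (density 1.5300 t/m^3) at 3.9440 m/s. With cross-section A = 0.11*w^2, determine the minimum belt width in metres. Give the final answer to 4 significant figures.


A_req = 2381.6070 / (3.9440 * 1.5300 * 3600) = 0.109632 m^2
w = sqrt(0.109632 / 0.11)
w = 0.9983 m


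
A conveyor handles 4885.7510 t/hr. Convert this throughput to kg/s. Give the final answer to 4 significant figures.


m_dot = 4885.7510 * 1000 / 3600
m_dot = 1357 kg/s


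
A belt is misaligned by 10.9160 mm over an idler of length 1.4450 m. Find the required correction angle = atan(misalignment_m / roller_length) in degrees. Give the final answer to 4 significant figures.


misalign_m = 10.9160 / 1000 = 0.010916 m
angle = atan(0.010916 / 1.4450)
angle = 0.4328 deg


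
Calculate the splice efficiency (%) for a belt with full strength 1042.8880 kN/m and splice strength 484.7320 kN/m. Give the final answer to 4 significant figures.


Eff = 484.7320 / 1042.8880 * 100
Eff = 46.48 %


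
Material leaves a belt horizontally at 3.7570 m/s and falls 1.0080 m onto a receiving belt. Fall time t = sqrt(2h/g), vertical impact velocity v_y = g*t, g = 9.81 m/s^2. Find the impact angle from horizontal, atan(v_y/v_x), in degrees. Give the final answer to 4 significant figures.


t = sqrt(2*1.0080/9.81) = 0.453326 s
v_y = 9.81 * 0.453326 = 4.44713 m/s
angle = atan(4.44713 / 3.7570) = 49.81 deg


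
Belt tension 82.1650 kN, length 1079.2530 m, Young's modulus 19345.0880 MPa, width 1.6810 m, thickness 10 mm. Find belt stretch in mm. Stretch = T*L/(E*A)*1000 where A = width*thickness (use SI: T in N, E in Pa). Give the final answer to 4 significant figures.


A = 1.6810 * 0.01 = 0.01681 m^2
Stretch = 82.1650*1000 * 1079.2530 / (19345.0880e6 * 0.01681) * 1000
Stretch = 272.7 mm


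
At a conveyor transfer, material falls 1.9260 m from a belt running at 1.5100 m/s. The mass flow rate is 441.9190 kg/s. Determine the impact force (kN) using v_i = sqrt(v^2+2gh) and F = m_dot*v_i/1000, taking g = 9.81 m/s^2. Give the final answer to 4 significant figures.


v_i = sqrt(1.5100^2 + 2*9.81*1.9260) = 6.32995 m/s
F = 441.9190 * 6.32995 / 1000
F = 2.797 kN


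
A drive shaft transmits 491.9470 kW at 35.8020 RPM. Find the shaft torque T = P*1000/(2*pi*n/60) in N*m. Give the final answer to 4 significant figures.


omega = 2*pi*35.8020/60 = 3.74918 rad/s
T = 491.9470*1000 / 3.74918
T = 131200 N*m


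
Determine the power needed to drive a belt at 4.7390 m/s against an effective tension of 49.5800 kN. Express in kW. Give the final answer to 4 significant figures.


P = Te * v = 49.5800 * 4.7390
P = 235.0 kW


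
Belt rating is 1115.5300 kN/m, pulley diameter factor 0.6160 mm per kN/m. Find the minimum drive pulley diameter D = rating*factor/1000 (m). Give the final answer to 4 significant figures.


D = 1115.5300 * 0.6160 / 1000
D = 0.6872 m


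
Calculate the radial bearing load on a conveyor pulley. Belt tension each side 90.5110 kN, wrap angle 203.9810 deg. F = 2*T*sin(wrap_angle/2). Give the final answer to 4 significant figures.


F = 2 * 90.5110 * sin(203.9810/2 deg)
F = 177.1 kN


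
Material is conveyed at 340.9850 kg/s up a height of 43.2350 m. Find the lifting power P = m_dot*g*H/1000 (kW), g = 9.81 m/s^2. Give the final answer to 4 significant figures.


P = 340.9850 * 9.81 * 43.2350 / 1000
P = 144.6 kW


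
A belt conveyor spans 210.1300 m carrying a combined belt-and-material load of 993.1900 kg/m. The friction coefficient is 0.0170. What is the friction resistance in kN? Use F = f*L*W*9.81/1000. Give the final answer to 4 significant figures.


F = 0.0170 * 210.1300 * 993.1900 * 9.81 / 1000
F = 34.80 kN


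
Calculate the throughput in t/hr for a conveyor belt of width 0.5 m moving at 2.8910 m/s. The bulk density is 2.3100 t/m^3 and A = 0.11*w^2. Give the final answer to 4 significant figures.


A = 0.11 * 0.5^2 = 0.0275 m^2
C = 0.0275 * 2.8910 * 2.3100 * 3600
C = 661.1 t/hr


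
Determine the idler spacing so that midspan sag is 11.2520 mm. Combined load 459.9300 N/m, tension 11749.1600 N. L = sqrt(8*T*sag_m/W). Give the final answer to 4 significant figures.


sag = 11.2520/1000 = 0.011252 m
L = sqrt(8 * 11749.1600 * 0.011252 / 459.9300)
L = 1.516 m


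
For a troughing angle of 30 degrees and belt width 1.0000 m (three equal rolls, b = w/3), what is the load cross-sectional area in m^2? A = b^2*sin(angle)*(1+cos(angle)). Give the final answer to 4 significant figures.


b = 1.0000/3 = 0.333333 m
A = 0.333333^2 * sin(30 deg) * (1 + cos(30 deg))
A = 0.1037 m^2


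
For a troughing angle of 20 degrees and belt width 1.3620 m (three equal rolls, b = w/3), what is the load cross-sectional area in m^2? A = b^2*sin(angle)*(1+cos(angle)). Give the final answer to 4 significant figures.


b = 1.3620/3 = 0.454 m
A = 0.454^2 * sin(20 deg) * (1 + cos(20 deg))
A = 0.1367 m^2


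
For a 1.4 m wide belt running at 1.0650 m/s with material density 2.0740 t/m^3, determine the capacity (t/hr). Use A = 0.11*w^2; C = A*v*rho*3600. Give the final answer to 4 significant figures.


A = 0.11 * 1.4^2 = 0.2156 m^2
C = 0.2156 * 1.0650 * 2.0740 * 3600
C = 1714 t/hr


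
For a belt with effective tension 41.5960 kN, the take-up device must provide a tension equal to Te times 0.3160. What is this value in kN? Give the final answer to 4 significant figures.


T_tu = 41.5960 * 0.3160
T_tu = 13.14 kN


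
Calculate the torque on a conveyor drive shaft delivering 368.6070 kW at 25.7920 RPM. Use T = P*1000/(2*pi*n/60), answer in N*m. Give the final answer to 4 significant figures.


omega = 2*pi*25.7920/60 = 2.70093 rad/s
T = 368.6070*1000 / 2.70093
T = 136500 N*m


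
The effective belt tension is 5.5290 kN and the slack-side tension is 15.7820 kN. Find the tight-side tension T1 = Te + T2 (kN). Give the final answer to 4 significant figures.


T1 = Te + T2 = 5.5290 + 15.7820
T1 = 21.31 kN


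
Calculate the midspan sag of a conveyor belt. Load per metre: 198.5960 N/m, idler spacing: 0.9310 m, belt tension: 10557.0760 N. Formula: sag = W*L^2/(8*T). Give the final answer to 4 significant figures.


sag = 198.5960 * 0.9310^2 / (8 * 10557.0760)
sag = 0.002038 m


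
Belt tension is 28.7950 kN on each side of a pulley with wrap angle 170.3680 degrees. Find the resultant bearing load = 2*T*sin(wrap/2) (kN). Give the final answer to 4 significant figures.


F = 2 * 28.7950 * sin(170.3680/2 deg)
F = 57.39 kN


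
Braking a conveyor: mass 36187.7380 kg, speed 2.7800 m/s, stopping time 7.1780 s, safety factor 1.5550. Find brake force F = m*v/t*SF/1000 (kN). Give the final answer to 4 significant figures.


F = 36187.7380 * 2.7800 / 7.1780 * 1.5550 / 1000
F = 21.79 kN


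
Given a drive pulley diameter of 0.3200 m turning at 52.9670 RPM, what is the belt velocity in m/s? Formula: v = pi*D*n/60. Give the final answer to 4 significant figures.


v = pi * 0.3200 * 52.9670 / 60
v = 0.8875 m/s


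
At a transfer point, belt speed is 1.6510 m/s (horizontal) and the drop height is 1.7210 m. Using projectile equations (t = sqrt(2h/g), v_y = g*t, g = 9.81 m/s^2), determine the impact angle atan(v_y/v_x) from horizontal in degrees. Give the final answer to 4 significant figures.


t = sqrt(2*1.7210/9.81) = 0.59234 s
v_y = 9.81 * 0.59234 = 5.81086 m/s
angle = atan(5.81086 / 1.6510) = 74.14 deg


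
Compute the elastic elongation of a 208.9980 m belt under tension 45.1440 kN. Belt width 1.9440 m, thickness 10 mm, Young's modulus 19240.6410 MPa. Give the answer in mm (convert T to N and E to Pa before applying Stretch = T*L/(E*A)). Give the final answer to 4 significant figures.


A = 1.9440 * 0.01 = 0.01944 m^2
Stretch = 45.1440*1000 * 208.9980 / (19240.6410e6 * 0.01944) * 1000
Stretch = 25.22 mm


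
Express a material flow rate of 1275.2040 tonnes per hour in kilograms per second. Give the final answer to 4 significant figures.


m_dot = 1275.2040 * 1000 / 3600
m_dot = 354.2 kg/s


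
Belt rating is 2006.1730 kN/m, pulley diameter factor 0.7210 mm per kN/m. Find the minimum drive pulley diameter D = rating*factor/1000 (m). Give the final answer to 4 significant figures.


D = 2006.1730 * 0.7210 / 1000
D = 1.446 m


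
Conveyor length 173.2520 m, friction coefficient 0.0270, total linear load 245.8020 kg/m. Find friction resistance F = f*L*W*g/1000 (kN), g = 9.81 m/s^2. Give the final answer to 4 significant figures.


F = 0.0270 * 173.2520 * 245.8020 * 9.81 / 1000
F = 11.28 kN


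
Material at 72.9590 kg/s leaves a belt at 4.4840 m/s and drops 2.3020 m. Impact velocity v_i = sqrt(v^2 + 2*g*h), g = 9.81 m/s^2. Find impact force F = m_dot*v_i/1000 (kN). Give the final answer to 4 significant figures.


v_i = sqrt(4.4840^2 + 2*9.81*2.3020) = 8.07908 m/s
F = 72.9590 * 8.07908 / 1000
F = 0.5894 kN


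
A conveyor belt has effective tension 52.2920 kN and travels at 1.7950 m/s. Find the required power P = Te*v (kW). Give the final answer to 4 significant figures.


P = Te * v = 52.2920 * 1.7950
P = 93.86 kW


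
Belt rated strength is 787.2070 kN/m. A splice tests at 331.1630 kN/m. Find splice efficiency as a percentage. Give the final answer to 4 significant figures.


Eff = 331.1630 / 787.2070 * 100
Eff = 42.07 %


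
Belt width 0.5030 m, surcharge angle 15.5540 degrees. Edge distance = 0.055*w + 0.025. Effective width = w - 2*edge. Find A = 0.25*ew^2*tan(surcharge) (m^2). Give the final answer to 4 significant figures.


edge = 0.055*0.5030 + 0.025 = 0.052665 m
ew = 0.5030 - 2*0.052665 = 0.39767 m
A = 0.25 * 0.39767^2 * tan(15.5540 deg)
A = 0.01100 m^2


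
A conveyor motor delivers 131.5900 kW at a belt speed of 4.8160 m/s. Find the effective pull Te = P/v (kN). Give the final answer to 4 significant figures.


Te = P / v = 131.5900 / 4.8160
Te = 27.32 kN


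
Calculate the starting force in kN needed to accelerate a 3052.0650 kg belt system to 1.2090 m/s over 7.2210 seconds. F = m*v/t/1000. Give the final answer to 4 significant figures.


F = 3052.0650 * 1.2090 / 7.2210 / 1000
F = 0.5110 kN


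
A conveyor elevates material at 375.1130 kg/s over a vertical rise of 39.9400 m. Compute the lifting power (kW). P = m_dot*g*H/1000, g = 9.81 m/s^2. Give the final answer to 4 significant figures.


P = 375.1130 * 9.81 * 39.9400 / 1000
P = 147.0 kW


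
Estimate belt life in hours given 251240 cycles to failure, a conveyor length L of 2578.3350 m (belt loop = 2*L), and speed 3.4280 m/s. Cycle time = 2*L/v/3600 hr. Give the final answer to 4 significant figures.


cycle_time = 2 * 2578.3350 / 3.4280 / 3600 = 0.417855 hr
life = 251240 * 0.417855 = 105000 hours


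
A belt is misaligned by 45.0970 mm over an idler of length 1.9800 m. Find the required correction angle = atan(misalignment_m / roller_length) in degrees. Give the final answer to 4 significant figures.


misalign_m = 45.0970 / 1000 = 0.045097 m
angle = atan(0.045097 / 1.9800)
angle = 1.305 deg


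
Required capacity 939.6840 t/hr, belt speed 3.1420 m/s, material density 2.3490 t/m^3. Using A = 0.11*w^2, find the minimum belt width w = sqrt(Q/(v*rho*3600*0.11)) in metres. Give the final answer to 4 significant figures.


A_req = 939.6840 / (3.1420 * 2.3490 * 3600) = 0.0353663 m^2
w = sqrt(0.0353663 / 0.11)
w = 0.5670 m


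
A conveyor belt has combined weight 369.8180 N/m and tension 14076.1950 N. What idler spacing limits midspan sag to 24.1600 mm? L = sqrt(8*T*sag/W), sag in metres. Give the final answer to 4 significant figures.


sag = 24.1600/1000 = 0.024160 m
L = sqrt(8 * 14076.1950 * 0.024160 / 369.8180)
L = 2.712 m


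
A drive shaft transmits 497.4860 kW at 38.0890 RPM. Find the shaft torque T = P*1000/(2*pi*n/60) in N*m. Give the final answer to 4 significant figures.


omega = 2*pi*38.0890/60 = 3.98867 rad/s
T = 497.4860*1000 / 3.98867
T = 124700 N*m


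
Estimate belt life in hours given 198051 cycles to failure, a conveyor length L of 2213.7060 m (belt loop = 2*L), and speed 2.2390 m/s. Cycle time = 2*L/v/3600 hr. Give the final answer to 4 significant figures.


cycle_time = 2 * 2213.7060 / 2.2390 / 3600 = 0.549279 hr
life = 198051 * 0.549279 = 108800 hours


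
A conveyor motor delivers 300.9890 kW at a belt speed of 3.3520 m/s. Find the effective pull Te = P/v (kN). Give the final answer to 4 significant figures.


Te = P / v = 300.9890 / 3.3520
Te = 89.79 kN


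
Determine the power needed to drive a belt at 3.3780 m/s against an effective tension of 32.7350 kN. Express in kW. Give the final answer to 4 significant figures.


P = Te * v = 32.7350 * 3.3780
P = 110.6 kW


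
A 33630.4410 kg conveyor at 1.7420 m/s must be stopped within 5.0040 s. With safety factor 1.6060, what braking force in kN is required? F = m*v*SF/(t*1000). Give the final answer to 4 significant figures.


F = 33630.4410 * 1.7420 / 5.0040 * 1.6060 / 1000
F = 18.80 kN


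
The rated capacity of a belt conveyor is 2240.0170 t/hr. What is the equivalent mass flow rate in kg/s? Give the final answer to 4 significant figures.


m_dot = 2240.0170 * 1000 / 3600
m_dot = 622.2 kg/s


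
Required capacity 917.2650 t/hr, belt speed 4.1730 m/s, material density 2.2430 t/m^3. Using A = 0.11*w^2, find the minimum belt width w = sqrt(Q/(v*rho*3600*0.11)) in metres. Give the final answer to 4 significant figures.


A_req = 917.2650 / (4.1730 * 2.2430 * 3600) = 0.0272217 m^2
w = sqrt(0.0272217 / 0.11)
w = 0.4975 m


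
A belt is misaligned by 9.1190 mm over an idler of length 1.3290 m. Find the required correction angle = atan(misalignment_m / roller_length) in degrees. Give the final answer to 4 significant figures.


misalign_m = 9.1190 / 1000 = 0.009119 m
angle = atan(0.009119 / 1.3290)
angle = 0.3931 deg


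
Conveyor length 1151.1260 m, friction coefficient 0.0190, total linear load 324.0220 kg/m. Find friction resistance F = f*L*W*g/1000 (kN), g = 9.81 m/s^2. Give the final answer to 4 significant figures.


F = 0.0190 * 1151.1260 * 324.0220 * 9.81 / 1000
F = 69.52 kN


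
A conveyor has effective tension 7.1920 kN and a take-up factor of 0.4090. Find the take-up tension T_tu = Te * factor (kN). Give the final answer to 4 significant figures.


T_tu = 7.1920 * 0.4090
T_tu = 2.942 kN


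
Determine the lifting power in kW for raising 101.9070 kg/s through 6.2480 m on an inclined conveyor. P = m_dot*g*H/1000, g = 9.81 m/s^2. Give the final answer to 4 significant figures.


P = 101.9070 * 9.81 * 6.2480 / 1000
P = 6.246 kW


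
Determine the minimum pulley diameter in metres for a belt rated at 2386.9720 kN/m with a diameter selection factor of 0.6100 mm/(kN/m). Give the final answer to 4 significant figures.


D = 2386.9720 * 0.6100 / 1000
D = 1.456 m


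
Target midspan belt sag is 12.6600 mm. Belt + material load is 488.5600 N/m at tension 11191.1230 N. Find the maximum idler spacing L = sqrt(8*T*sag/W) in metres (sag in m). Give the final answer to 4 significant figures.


sag = 12.6600/1000 = 0.012660 m
L = sqrt(8 * 11191.1230 * 0.012660 / 488.5600)
L = 1.523 m


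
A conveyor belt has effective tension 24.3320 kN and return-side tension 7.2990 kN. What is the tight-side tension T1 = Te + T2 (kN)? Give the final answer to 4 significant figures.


T1 = Te + T2 = 24.3320 + 7.2990
T1 = 31.63 kN


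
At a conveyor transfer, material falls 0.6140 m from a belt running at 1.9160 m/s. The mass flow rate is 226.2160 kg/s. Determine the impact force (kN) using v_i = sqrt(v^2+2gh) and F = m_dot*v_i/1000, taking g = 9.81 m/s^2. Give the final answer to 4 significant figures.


v_i = sqrt(1.9160^2 + 2*9.81*0.6140) = 3.96456 m/s
F = 226.2160 * 3.96456 / 1000
F = 0.8968 kN


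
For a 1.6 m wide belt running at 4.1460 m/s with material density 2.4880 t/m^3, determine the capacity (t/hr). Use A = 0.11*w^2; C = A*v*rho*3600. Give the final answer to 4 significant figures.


A = 0.11 * 1.6^2 = 0.2816 m^2
C = 0.2816 * 4.1460 * 2.4880 * 3600
C = 10460 t/hr


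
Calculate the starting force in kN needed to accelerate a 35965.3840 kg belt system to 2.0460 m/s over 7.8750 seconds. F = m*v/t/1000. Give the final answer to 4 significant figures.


F = 35965.3840 * 2.0460 / 7.8750 / 1000
F = 9.344 kN


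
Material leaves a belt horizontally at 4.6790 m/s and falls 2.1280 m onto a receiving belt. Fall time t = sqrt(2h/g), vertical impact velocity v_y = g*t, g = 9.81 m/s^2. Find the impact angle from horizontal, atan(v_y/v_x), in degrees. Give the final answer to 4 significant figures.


t = sqrt(2*2.1280/9.81) = 0.658668 s
v_y = 9.81 * 0.658668 = 6.46153 m/s
angle = atan(6.46153 / 4.6790) = 54.09 deg


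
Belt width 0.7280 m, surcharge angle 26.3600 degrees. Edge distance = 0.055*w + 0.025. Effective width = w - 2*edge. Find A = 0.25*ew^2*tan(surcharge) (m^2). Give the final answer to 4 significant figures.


edge = 0.055*0.7280 + 0.025 = 0.06504 m
ew = 0.7280 - 2*0.06504 = 0.59792 m
A = 0.25 * 0.59792^2 * tan(26.3600 deg)
A = 0.04429 m^2


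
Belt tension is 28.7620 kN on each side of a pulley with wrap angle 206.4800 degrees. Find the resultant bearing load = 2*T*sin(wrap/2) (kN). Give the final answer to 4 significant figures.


F = 2 * 28.7620 * sin(206.4800/2 deg)
F = 55.99 kN


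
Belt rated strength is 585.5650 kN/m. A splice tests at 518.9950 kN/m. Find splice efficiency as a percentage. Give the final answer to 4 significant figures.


Eff = 518.9950 / 585.5650 * 100
Eff = 88.63 %


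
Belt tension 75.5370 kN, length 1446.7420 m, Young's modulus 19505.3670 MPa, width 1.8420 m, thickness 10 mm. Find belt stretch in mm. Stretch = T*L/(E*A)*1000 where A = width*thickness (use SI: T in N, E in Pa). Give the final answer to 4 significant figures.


A = 1.8420 * 0.01 = 0.01842 m^2
Stretch = 75.5370*1000 * 1446.7420 / (19505.3670e6 * 0.01842) * 1000
Stretch = 304.2 mm


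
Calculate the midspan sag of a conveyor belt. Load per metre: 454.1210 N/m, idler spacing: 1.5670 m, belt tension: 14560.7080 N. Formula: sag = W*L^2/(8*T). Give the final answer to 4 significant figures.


sag = 454.1210 * 1.5670^2 / (8 * 14560.7080)
sag = 0.009573 m


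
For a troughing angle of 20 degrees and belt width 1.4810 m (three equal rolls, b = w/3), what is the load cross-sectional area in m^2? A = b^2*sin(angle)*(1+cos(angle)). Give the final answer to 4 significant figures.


b = 1.4810/3 = 0.493667 m
A = 0.493667^2 * sin(20 deg) * (1 + cos(20 deg))
A = 0.1617 m^2


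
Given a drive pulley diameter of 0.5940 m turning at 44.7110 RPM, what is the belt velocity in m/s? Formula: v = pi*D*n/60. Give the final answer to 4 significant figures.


v = pi * 0.5940 * 44.7110 / 60
v = 1.391 m/s


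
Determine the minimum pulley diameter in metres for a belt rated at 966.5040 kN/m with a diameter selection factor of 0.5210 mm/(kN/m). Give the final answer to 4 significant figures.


D = 966.5040 * 0.5210 / 1000
D = 0.5035 m


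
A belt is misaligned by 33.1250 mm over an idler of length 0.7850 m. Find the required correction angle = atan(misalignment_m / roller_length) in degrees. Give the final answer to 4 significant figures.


misalign_m = 33.1250 / 1000 = 0.033125 m
angle = atan(0.033125 / 0.7850)
angle = 2.416 deg


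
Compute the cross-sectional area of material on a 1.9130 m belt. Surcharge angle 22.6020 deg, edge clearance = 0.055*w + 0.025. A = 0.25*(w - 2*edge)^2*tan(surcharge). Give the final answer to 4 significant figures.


edge = 0.055*1.9130 + 0.025 = 0.130215 m
ew = 1.9130 - 2*0.130215 = 1.65257 m
A = 0.25 * 1.65257^2 * tan(22.6020 deg)
A = 0.2842 m^2


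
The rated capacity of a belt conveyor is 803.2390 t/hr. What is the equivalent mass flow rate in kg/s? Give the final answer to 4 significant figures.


m_dot = 803.2390 * 1000 / 3600
m_dot = 223.1 kg/s


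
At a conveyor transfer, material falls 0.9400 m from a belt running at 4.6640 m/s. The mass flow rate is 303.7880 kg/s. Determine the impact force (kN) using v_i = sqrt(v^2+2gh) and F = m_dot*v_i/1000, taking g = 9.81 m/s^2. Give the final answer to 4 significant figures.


v_i = sqrt(4.6640^2 + 2*9.81*0.9400) = 6.34001 m/s
F = 303.7880 * 6.34001 / 1000
F = 1.926 kN


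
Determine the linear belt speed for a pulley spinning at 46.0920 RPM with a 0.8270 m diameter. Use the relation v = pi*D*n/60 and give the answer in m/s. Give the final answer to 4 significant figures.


v = pi * 0.8270 * 46.0920 / 60
v = 1.996 m/s


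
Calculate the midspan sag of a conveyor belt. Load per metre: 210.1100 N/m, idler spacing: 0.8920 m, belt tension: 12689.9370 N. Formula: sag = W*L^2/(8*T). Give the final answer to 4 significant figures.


sag = 210.1100 * 0.8920^2 / (8 * 12689.9370)
sag = 0.001647 m


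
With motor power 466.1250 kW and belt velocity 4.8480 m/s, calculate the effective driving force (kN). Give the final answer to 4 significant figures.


Te = P / v = 466.1250 / 4.8480
Te = 96.15 kN


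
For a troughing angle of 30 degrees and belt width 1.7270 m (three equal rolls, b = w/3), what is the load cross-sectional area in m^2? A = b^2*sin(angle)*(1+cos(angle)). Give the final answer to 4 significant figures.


b = 1.7270/3 = 0.575667 m
A = 0.575667^2 * sin(30 deg) * (1 + cos(30 deg))
A = 0.3092 m^2


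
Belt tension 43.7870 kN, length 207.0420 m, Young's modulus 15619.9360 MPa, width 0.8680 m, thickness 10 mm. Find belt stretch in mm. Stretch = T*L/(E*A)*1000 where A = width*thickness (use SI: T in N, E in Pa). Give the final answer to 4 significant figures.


A = 0.8680 * 0.01 = 0.00868 m^2
Stretch = 43.7870*1000 * 207.0420 / (15619.9360e6 * 0.00868) * 1000
Stretch = 66.87 mm


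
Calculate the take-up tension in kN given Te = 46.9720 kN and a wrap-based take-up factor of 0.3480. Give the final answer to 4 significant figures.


T_tu = 46.9720 * 0.3480
T_tu = 16.35 kN


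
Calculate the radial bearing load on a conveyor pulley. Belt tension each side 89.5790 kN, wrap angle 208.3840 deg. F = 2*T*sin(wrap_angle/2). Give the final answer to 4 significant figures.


F = 2 * 89.5790 * sin(208.3840/2 deg)
F = 173.7 kN


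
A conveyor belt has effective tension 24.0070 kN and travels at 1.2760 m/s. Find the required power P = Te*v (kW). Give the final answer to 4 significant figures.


P = Te * v = 24.0070 * 1.2760
P = 30.63 kW


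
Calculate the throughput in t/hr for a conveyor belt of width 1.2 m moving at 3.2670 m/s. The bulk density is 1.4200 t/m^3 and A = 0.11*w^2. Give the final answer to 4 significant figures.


A = 0.11 * 1.2^2 = 0.1584 m^2
C = 0.1584 * 3.2670 * 1.4200 * 3600
C = 2645 t/hr


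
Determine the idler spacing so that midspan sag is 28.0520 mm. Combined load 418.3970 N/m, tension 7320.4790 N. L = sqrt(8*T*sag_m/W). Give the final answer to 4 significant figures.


sag = 28.0520/1000 = 0.028052 m
L = sqrt(8 * 7320.4790 * 0.028052 / 418.3970)
L = 1.982 m


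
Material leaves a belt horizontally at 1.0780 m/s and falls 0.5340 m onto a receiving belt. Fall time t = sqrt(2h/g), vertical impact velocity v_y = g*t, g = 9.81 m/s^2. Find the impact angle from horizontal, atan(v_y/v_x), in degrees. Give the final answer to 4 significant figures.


t = sqrt(2*0.5340/9.81) = 0.329952 s
v_y = 9.81 * 0.329952 = 3.23683 m/s
angle = atan(3.23683 / 1.0780) = 71.58 deg


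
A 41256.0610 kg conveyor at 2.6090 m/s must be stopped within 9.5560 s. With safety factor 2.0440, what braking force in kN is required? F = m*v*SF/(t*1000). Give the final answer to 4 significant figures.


F = 41256.0610 * 2.6090 / 9.5560 * 2.0440 / 1000
F = 23.02 kN


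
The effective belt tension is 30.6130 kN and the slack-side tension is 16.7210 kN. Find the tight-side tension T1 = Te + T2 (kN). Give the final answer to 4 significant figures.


T1 = Te + T2 = 30.6130 + 16.7210
T1 = 47.33 kN


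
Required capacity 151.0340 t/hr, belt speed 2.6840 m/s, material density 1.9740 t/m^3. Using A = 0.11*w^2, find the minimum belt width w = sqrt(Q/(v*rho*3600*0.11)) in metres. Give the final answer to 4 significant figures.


A_req = 151.0340 / (2.6840 * 1.9740 * 3600) = 0.00791849 m^2
w = sqrt(0.00791849 / 0.11)
w = 0.2683 m


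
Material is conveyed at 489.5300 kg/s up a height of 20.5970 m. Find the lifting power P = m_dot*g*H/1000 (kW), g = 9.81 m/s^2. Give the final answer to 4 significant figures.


P = 489.5300 * 9.81 * 20.5970 / 1000
P = 98.91 kW


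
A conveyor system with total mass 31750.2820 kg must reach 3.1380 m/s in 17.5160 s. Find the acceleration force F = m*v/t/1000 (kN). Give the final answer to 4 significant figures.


F = 31750.2820 * 3.1380 / 17.5160 / 1000
F = 5.688 kN


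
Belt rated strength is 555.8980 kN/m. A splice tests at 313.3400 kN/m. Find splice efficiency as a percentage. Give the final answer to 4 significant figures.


Eff = 313.3400 / 555.8980 * 100
Eff = 56.37 %


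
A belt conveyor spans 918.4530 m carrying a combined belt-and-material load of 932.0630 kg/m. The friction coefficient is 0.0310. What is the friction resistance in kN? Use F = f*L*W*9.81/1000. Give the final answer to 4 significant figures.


F = 0.0310 * 918.4530 * 932.0630 * 9.81 / 1000
F = 260.3 kN


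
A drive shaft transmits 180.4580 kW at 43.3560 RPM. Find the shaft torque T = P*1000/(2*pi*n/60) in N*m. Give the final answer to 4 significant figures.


omega = 2*pi*43.3560/60 = 4.54023 rad/s
T = 180.4580*1000 / 4.54023
T = 39750 N*m


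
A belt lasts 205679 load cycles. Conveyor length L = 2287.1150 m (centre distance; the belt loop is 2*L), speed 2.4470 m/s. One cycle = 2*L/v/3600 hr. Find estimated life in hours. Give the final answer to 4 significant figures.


cycle_time = 2 * 2287.1150 / 2.4470 / 3600 = 0.519256 hr
life = 205679 * 0.519256 = 106800 hours


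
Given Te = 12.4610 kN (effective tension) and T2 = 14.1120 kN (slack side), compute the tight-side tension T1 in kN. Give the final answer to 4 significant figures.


T1 = Te + T2 = 12.4610 + 14.1120
T1 = 26.57 kN


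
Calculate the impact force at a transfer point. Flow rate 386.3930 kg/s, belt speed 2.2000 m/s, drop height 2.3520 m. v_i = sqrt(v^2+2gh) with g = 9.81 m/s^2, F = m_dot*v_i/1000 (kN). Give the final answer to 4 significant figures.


v_i = sqrt(2.2000^2 + 2*9.81*2.3520) = 7.14046 m/s
F = 386.3930 * 7.14046 / 1000
F = 2.759 kN


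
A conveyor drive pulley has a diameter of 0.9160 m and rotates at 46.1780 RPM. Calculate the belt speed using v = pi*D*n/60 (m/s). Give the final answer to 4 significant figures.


v = pi * 0.9160 * 46.1780 / 60
v = 2.215 m/s


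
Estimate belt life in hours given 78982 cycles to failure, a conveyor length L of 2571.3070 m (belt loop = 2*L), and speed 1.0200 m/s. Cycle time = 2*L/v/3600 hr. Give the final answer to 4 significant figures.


cycle_time = 2 * 2571.3070 / 1.0200 / 3600 = 1.40049 hr
life = 78982 * 1.40049 = 110600 hours


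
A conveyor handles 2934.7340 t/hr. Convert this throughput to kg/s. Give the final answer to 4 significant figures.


m_dot = 2934.7340 * 1000 / 3600
m_dot = 815.2 kg/s


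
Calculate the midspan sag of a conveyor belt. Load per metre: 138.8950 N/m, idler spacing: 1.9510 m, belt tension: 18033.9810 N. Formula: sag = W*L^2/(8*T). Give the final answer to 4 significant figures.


sag = 138.8950 * 1.9510^2 / (8 * 18033.9810)
sag = 0.003665 m


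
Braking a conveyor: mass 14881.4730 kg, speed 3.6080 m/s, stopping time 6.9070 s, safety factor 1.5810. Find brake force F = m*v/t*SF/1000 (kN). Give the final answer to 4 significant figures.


F = 14881.4730 * 3.6080 / 6.9070 * 1.5810 / 1000
F = 12.29 kN


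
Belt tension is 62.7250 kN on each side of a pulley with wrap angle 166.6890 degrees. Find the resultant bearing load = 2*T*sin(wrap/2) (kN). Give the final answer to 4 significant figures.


F = 2 * 62.7250 * sin(166.6890/2 deg)
F = 124.6 kN


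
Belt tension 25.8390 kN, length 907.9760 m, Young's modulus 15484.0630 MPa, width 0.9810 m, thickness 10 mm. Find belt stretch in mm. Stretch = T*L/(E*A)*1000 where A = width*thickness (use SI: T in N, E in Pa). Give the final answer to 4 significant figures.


A = 0.9810 * 0.01 = 0.00981 m^2
Stretch = 25.8390*1000 * 907.9760 / (15484.0630e6 * 0.00981) * 1000
Stretch = 154.5 mm


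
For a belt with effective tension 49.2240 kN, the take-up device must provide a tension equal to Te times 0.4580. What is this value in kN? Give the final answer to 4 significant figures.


T_tu = 49.2240 * 0.4580
T_tu = 22.54 kN
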